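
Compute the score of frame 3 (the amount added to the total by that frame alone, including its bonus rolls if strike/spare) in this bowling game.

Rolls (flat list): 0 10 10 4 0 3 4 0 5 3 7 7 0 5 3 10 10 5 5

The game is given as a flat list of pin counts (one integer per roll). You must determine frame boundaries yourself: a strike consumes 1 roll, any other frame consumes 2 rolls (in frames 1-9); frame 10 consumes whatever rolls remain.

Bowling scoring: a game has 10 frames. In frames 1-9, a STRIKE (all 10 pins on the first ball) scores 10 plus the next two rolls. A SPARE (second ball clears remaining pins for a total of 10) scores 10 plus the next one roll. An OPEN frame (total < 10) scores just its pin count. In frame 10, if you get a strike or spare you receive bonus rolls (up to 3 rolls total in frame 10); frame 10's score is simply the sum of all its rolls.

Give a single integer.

Frame 1: SPARE (0+10=10). 10 + next roll (10) = 20. Cumulative: 20
Frame 2: STRIKE. 10 + next two rolls (4+0) = 14. Cumulative: 34
Frame 3: OPEN (4+0=4). Cumulative: 38
Frame 4: OPEN (3+4=7). Cumulative: 45
Frame 5: OPEN (0+5=5). Cumulative: 50

Answer: 4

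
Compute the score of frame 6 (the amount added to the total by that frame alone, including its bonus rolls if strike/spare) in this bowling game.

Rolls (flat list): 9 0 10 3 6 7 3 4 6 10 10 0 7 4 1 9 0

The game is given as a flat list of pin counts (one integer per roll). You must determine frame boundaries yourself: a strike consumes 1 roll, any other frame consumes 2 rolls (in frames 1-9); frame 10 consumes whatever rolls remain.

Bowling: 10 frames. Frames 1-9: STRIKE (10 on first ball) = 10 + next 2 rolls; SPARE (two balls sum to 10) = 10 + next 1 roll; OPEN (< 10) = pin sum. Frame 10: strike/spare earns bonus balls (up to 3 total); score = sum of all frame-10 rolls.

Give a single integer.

Answer: 20

Derivation:
Frame 1: OPEN (9+0=9). Cumulative: 9
Frame 2: STRIKE. 10 + next two rolls (3+6) = 19. Cumulative: 28
Frame 3: OPEN (3+6=9). Cumulative: 37
Frame 4: SPARE (7+3=10). 10 + next roll (4) = 14. Cumulative: 51
Frame 5: SPARE (4+6=10). 10 + next roll (10) = 20. Cumulative: 71
Frame 6: STRIKE. 10 + next two rolls (10+0) = 20. Cumulative: 91
Frame 7: STRIKE. 10 + next two rolls (0+7) = 17. Cumulative: 108
Frame 8: OPEN (0+7=7). Cumulative: 115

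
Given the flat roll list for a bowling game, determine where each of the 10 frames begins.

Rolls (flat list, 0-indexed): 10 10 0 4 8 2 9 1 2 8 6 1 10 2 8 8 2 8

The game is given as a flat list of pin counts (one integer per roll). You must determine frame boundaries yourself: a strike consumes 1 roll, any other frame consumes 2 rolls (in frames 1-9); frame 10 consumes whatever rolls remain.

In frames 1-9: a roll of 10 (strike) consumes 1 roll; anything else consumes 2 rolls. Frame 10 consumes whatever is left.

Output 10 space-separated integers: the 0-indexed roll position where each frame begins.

Answer: 0 1 2 4 6 8 10 12 13 15

Derivation:
Frame 1 starts at roll index 0: roll=10 (strike), consumes 1 roll
Frame 2 starts at roll index 1: roll=10 (strike), consumes 1 roll
Frame 3 starts at roll index 2: rolls=0,4 (sum=4), consumes 2 rolls
Frame 4 starts at roll index 4: rolls=8,2 (sum=10), consumes 2 rolls
Frame 5 starts at roll index 6: rolls=9,1 (sum=10), consumes 2 rolls
Frame 6 starts at roll index 8: rolls=2,8 (sum=10), consumes 2 rolls
Frame 7 starts at roll index 10: rolls=6,1 (sum=7), consumes 2 rolls
Frame 8 starts at roll index 12: roll=10 (strike), consumes 1 roll
Frame 9 starts at roll index 13: rolls=2,8 (sum=10), consumes 2 rolls
Frame 10 starts at roll index 15: 3 remaining rolls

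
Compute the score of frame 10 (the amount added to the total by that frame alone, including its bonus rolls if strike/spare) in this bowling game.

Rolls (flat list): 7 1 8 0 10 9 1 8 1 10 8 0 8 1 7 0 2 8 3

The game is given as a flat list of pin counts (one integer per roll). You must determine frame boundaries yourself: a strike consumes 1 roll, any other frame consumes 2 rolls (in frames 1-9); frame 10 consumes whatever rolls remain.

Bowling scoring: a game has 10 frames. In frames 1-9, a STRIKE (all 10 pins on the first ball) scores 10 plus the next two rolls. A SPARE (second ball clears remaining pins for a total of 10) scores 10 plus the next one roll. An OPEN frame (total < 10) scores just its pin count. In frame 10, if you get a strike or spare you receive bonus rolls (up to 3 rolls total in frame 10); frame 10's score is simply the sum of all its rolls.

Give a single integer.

Answer: 13

Derivation:
Frame 1: OPEN (7+1=8). Cumulative: 8
Frame 2: OPEN (8+0=8). Cumulative: 16
Frame 3: STRIKE. 10 + next two rolls (9+1) = 20. Cumulative: 36
Frame 4: SPARE (9+1=10). 10 + next roll (8) = 18. Cumulative: 54
Frame 5: OPEN (8+1=9). Cumulative: 63
Frame 6: STRIKE. 10 + next two rolls (8+0) = 18. Cumulative: 81
Frame 7: OPEN (8+0=8). Cumulative: 89
Frame 8: OPEN (8+1=9). Cumulative: 98
Frame 9: OPEN (7+0=7). Cumulative: 105
Frame 10: SPARE. Sum of all frame-10 rolls (2+8+3) = 13. Cumulative: 118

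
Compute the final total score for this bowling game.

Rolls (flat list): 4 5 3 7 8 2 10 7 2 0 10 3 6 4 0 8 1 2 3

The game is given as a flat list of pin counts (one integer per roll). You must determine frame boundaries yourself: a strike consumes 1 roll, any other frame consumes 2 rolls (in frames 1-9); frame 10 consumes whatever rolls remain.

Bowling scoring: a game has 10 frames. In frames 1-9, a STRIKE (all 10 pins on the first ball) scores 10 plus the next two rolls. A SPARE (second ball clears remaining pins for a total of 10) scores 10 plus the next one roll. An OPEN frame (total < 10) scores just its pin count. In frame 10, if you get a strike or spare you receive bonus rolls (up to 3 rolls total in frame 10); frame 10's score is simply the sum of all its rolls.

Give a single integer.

Frame 1: OPEN (4+5=9). Cumulative: 9
Frame 2: SPARE (3+7=10). 10 + next roll (8) = 18. Cumulative: 27
Frame 3: SPARE (8+2=10). 10 + next roll (10) = 20. Cumulative: 47
Frame 4: STRIKE. 10 + next two rolls (7+2) = 19. Cumulative: 66
Frame 5: OPEN (7+2=9). Cumulative: 75
Frame 6: SPARE (0+10=10). 10 + next roll (3) = 13. Cumulative: 88
Frame 7: OPEN (3+6=9). Cumulative: 97
Frame 8: OPEN (4+0=4). Cumulative: 101
Frame 9: OPEN (8+1=9). Cumulative: 110
Frame 10: OPEN. Sum of all frame-10 rolls (2+3) = 5. Cumulative: 115

Answer: 115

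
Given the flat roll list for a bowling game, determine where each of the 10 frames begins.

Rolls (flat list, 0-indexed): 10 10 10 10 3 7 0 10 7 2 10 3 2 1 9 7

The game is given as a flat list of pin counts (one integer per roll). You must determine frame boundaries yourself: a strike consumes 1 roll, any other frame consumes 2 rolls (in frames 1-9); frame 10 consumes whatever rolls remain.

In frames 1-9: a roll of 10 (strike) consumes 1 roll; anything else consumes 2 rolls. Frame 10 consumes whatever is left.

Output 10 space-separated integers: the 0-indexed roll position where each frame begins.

Frame 1 starts at roll index 0: roll=10 (strike), consumes 1 roll
Frame 2 starts at roll index 1: roll=10 (strike), consumes 1 roll
Frame 3 starts at roll index 2: roll=10 (strike), consumes 1 roll
Frame 4 starts at roll index 3: roll=10 (strike), consumes 1 roll
Frame 5 starts at roll index 4: rolls=3,7 (sum=10), consumes 2 rolls
Frame 6 starts at roll index 6: rolls=0,10 (sum=10), consumes 2 rolls
Frame 7 starts at roll index 8: rolls=7,2 (sum=9), consumes 2 rolls
Frame 8 starts at roll index 10: roll=10 (strike), consumes 1 roll
Frame 9 starts at roll index 11: rolls=3,2 (sum=5), consumes 2 rolls
Frame 10 starts at roll index 13: 3 remaining rolls

Answer: 0 1 2 3 4 6 8 10 11 13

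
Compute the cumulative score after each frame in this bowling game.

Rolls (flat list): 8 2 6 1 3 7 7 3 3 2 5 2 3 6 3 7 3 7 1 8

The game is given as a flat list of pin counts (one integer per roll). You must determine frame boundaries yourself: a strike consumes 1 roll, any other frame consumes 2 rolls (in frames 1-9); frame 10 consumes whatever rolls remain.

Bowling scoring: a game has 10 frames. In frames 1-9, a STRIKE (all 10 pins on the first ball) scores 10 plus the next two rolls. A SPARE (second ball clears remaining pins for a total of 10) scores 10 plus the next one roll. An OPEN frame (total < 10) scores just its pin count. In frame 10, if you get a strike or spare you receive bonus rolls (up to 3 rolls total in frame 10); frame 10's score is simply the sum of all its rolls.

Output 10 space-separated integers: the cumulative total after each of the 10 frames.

Frame 1: SPARE (8+2=10). 10 + next roll (6) = 16. Cumulative: 16
Frame 2: OPEN (6+1=7). Cumulative: 23
Frame 3: SPARE (3+7=10). 10 + next roll (7) = 17. Cumulative: 40
Frame 4: SPARE (7+3=10). 10 + next roll (3) = 13. Cumulative: 53
Frame 5: OPEN (3+2=5). Cumulative: 58
Frame 6: OPEN (5+2=7). Cumulative: 65
Frame 7: OPEN (3+6=9). Cumulative: 74
Frame 8: SPARE (3+7=10). 10 + next roll (3) = 13. Cumulative: 87
Frame 9: SPARE (3+7=10). 10 + next roll (1) = 11. Cumulative: 98
Frame 10: OPEN. Sum of all frame-10 rolls (1+8) = 9. Cumulative: 107

Answer: 16 23 40 53 58 65 74 87 98 107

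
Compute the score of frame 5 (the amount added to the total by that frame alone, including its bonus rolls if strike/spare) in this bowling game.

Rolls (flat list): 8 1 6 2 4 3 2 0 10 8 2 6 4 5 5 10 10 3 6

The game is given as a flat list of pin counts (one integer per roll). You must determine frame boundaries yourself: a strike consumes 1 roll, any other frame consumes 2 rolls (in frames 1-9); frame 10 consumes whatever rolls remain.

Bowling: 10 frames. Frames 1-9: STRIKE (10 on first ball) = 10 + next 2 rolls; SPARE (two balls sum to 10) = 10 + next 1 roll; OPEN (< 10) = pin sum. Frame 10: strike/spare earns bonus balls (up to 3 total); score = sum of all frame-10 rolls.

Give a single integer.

Answer: 20

Derivation:
Frame 1: OPEN (8+1=9). Cumulative: 9
Frame 2: OPEN (6+2=8). Cumulative: 17
Frame 3: OPEN (4+3=7). Cumulative: 24
Frame 4: OPEN (2+0=2). Cumulative: 26
Frame 5: STRIKE. 10 + next two rolls (8+2) = 20. Cumulative: 46
Frame 6: SPARE (8+2=10). 10 + next roll (6) = 16. Cumulative: 62
Frame 7: SPARE (6+4=10). 10 + next roll (5) = 15. Cumulative: 77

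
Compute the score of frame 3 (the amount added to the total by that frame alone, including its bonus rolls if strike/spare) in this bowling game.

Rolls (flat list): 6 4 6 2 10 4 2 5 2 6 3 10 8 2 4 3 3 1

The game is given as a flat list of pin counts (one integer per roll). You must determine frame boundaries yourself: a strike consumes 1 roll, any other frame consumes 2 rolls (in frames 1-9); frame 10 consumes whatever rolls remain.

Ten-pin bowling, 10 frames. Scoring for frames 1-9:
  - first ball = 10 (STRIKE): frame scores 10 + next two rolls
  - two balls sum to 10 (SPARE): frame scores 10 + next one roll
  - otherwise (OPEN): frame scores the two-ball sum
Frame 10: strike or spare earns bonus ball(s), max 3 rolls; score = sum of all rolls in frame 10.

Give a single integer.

Frame 1: SPARE (6+4=10). 10 + next roll (6) = 16. Cumulative: 16
Frame 2: OPEN (6+2=8). Cumulative: 24
Frame 3: STRIKE. 10 + next two rolls (4+2) = 16. Cumulative: 40
Frame 4: OPEN (4+2=6). Cumulative: 46
Frame 5: OPEN (5+2=7). Cumulative: 53

Answer: 16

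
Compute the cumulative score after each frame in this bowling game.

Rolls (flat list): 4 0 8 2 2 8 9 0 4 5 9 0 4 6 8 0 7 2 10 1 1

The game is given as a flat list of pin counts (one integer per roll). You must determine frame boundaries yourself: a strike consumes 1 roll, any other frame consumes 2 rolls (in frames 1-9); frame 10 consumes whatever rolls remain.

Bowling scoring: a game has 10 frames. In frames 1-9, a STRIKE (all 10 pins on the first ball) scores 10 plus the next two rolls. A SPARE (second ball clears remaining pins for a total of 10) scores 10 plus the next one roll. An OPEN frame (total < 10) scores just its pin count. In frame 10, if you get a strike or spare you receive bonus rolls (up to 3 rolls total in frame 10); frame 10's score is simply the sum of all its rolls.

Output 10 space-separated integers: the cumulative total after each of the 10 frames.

Answer: 4 16 35 44 53 62 80 88 97 109

Derivation:
Frame 1: OPEN (4+0=4). Cumulative: 4
Frame 2: SPARE (8+2=10). 10 + next roll (2) = 12. Cumulative: 16
Frame 3: SPARE (2+8=10). 10 + next roll (9) = 19. Cumulative: 35
Frame 4: OPEN (9+0=9). Cumulative: 44
Frame 5: OPEN (4+5=9). Cumulative: 53
Frame 6: OPEN (9+0=9). Cumulative: 62
Frame 7: SPARE (4+6=10). 10 + next roll (8) = 18. Cumulative: 80
Frame 8: OPEN (8+0=8). Cumulative: 88
Frame 9: OPEN (7+2=9). Cumulative: 97
Frame 10: STRIKE. Sum of all frame-10 rolls (10+1+1) = 12. Cumulative: 109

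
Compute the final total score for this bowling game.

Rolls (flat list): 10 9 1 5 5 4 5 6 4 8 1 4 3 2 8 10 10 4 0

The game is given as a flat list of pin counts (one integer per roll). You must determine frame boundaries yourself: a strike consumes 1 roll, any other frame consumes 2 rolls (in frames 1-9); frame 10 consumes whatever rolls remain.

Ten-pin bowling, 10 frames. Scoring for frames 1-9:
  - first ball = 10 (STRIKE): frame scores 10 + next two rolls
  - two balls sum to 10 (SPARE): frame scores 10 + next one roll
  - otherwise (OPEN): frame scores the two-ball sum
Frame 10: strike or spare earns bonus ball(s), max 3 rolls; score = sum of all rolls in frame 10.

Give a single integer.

Answer: 150

Derivation:
Frame 1: STRIKE. 10 + next two rolls (9+1) = 20. Cumulative: 20
Frame 2: SPARE (9+1=10). 10 + next roll (5) = 15. Cumulative: 35
Frame 3: SPARE (5+5=10). 10 + next roll (4) = 14. Cumulative: 49
Frame 4: OPEN (4+5=9). Cumulative: 58
Frame 5: SPARE (6+4=10). 10 + next roll (8) = 18. Cumulative: 76
Frame 6: OPEN (8+1=9). Cumulative: 85
Frame 7: OPEN (4+3=7). Cumulative: 92
Frame 8: SPARE (2+8=10). 10 + next roll (10) = 20. Cumulative: 112
Frame 9: STRIKE. 10 + next two rolls (10+4) = 24. Cumulative: 136
Frame 10: STRIKE. Sum of all frame-10 rolls (10+4+0) = 14. Cumulative: 150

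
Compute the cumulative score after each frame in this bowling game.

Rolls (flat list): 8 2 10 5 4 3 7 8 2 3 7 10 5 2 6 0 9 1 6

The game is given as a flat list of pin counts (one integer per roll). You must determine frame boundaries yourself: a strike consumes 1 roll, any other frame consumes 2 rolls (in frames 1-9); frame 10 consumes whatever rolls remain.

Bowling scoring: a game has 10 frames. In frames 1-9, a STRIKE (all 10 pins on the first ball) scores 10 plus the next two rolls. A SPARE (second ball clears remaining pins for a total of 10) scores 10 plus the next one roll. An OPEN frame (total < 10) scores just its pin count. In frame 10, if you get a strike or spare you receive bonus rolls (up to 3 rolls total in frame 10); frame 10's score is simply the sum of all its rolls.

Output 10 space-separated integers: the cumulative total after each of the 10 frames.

Answer: 20 39 48 66 79 99 116 123 129 145

Derivation:
Frame 1: SPARE (8+2=10). 10 + next roll (10) = 20. Cumulative: 20
Frame 2: STRIKE. 10 + next two rolls (5+4) = 19. Cumulative: 39
Frame 3: OPEN (5+4=9). Cumulative: 48
Frame 4: SPARE (3+7=10). 10 + next roll (8) = 18. Cumulative: 66
Frame 5: SPARE (8+2=10). 10 + next roll (3) = 13. Cumulative: 79
Frame 6: SPARE (3+7=10). 10 + next roll (10) = 20. Cumulative: 99
Frame 7: STRIKE. 10 + next two rolls (5+2) = 17. Cumulative: 116
Frame 8: OPEN (5+2=7). Cumulative: 123
Frame 9: OPEN (6+0=6). Cumulative: 129
Frame 10: SPARE. Sum of all frame-10 rolls (9+1+6) = 16. Cumulative: 145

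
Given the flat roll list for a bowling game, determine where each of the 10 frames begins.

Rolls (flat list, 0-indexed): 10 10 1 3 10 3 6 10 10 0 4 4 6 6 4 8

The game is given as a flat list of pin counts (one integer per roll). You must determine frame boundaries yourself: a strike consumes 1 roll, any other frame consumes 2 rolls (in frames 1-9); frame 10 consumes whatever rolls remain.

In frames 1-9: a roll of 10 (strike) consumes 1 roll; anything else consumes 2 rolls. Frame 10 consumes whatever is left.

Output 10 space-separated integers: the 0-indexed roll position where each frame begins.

Answer: 0 1 2 4 5 7 8 9 11 13

Derivation:
Frame 1 starts at roll index 0: roll=10 (strike), consumes 1 roll
Frame 2 starts at roll index 1: roll=10 (strike), consumes 1 roll
Frame 3 starts at roll index 2: rolls=1,3 (sum=4), consumes 2 rolls
Frame 4 starts at roll index 4: roll=10 (strike), consumes 1 roll
Frame 5 starts at roll index 5: rolls=3,6 (sum=9), consumes 2 rolls
Frame 6 starts at roll index 7: roll=10 (strike), consumes 1 roll
Frame 7 starts at roll index 8: roll=10 (strike), consumes 1 roll
Frame 8 starts at roll index 9: rolls=0,4 (sum=4), consumes 2 rolls
Frame 9 starts at roll index 11: rolls=4,6 (sum=10), consumes 2 rolls
Frame 10 starts at roll index 13: 3 remaining rolls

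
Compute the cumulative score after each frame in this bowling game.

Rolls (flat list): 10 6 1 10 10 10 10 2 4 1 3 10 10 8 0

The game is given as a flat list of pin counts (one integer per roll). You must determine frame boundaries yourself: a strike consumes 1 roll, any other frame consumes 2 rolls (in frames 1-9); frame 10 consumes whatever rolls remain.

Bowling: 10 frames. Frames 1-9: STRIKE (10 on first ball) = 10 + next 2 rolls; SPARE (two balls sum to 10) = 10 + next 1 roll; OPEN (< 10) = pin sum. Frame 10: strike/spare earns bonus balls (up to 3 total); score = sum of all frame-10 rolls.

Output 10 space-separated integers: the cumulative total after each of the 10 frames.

Answer: 17 24 54 84 106 122 128 132 160 178

Derivation:
Frame 1: STRIKE. 10 + next two rolls (6+1) = 17. Cumulative: 17
Frame 2: OPEN (6+1=7). Cumulative: 24
Frame 3: STRIKE. 10 + next two rolls (10+10) = 30. Cumulative: 54
Frame 4: STRIKE. 10 + next two rolls (10+10) = 30. Cumulative: 84
Frame 5: STRIKE. 10 + next two rolls (10+2) = 22. Cumulative: 106
Frame 6: STRIKE. 10 + next two rolls (2+4) = 16. Cumulative: 122
Frame 7: OPEN (2+4=6). Cumulative: 128
Frame 8: OPEN (1+3=4). Cumulative: 132
Frame 9: STRIKE. 10 + next two rolls (10+8) = 28. Cumulative: 160
Frame 10: STRIKE. Sum of all frame-10 rolls (10+8+0) = 18. Cumulative: 178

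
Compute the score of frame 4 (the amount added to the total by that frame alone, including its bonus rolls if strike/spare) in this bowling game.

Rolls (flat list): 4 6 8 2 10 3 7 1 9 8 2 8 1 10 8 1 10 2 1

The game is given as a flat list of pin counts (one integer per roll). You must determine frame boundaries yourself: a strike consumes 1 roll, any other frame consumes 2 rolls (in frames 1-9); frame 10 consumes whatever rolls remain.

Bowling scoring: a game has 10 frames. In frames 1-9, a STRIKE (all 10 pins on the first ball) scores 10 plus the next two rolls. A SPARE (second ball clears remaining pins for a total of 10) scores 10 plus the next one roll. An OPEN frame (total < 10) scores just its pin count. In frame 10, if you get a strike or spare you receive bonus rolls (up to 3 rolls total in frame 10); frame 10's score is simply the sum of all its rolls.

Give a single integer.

Frame 1: SPARE (4+6=10). 10 + next roll (8) = 18. Cumulative: 18
Frame 2: SPARE (8+2=10). 10 + next roll (10) = 20. Cumulative: 38
Frame 3: STRIKE. 10 + next two rolls (3+7) = 20. Cumulative: 58
Frame 4: SPARE (3+7=10). 10 + next roll (1) = 11. Cumulative: 69
Frame 5: SPARE (1+9=10). 10 + next roll (8) = 18. Cumulative: 87
Frame 6: SPARE (8+2=10). 10 + next roll (8) = 18. Cumulative: 105

Answer: 11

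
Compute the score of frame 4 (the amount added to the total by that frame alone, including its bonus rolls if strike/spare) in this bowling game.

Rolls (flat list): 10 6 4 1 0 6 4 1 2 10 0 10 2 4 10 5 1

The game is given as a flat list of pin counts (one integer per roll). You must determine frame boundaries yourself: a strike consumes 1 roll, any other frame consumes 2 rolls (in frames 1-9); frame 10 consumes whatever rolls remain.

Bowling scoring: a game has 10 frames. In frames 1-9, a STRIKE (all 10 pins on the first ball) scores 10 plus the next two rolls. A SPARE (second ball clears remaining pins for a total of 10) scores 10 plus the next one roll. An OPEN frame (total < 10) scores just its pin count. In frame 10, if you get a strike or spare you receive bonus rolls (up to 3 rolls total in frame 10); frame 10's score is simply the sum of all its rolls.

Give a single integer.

Frame 1: STRIKE. 10 + next two rolls (6+4) = 20. Cumulative: 20
Frame 2: SPARE (6+4=10). 10 + next roll (1) = 11. Cumulative: 31
Frame 3: OPEN (1+0=1). Cumulative: 32
Frame 4: SPARE (6+4=10). 10 + next roll (1) = 11. Cumulative: 43
Frame 5: OPEN (1+2=3). Cumulative: 46
Frame 6: STRIKE. 10 + next two rolls (0+10) = 20. Cumulative: 66

Answer: 11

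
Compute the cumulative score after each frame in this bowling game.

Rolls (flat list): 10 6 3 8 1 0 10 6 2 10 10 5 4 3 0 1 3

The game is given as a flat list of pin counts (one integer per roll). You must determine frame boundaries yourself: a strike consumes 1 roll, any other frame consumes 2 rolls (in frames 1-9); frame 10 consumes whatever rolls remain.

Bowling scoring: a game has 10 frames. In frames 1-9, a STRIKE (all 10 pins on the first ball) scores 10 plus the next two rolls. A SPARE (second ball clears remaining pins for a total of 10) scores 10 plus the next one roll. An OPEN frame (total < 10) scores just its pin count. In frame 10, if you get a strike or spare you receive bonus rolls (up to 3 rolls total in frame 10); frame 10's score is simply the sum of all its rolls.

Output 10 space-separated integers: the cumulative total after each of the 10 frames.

Frame 1: STRIKE. 10 + next two rolls (6+3) = 19. Cumulative: 19
Frame 2: OPEN (6+3=9). Cumulative: 28
Frame 3: OPEN (8+1=9). Cumulative: 37
Frame 4: SPARE (0+10=10). 10 + next roll (6) = 16. Cumulative: 53
Frame 5: OPEN (6+2=8). Cumulative: 61
Frame 6: STRIKE. 10 + next two rolls (10+5) = 25. Cumulative: 86
Frame 7: STRIKE. 10 + next two rolls (5+4) = 19. Cumulative: 105
Frame 8: OPEN (5+4=9). Cumulative: 114
Frame 9: OPEN (3+0=3). Cumulative: 117
Frame 10: OPEN. Sum of all frame-10 rolls (1+3) = 4. Cumulative: 121

Answer: 19 28 37 53 61 86 105 114 117 121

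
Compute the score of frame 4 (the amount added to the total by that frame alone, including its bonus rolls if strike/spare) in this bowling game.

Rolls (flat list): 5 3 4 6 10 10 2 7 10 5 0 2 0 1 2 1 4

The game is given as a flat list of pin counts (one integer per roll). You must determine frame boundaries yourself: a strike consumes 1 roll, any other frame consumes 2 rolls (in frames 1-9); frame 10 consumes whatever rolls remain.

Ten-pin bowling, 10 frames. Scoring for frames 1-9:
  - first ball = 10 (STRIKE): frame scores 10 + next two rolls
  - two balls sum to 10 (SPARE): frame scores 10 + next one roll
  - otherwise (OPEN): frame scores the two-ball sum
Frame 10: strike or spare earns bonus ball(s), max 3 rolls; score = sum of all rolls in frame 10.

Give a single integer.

Answer: 19

Derivation:
Frame 1: OPEN (5+3=8). Cumulative: 8
Frame 2: SPARE (4+6=10). 10 + next roll (10) = 20. Cumulative: 28
Frame 3: STRIKE. 10 + next two rolls (10+2) = 22. Cumulative: 50
Frame 4: STRIKE. 10 + next two rolls (2+7) = 19. Cumulative: 69
Frame 5: OPEN (2+7=9). Cumulative: 78
Frame 6: STRIKE. 10 + next two rolls (5+0) = 15. Cumulative: 93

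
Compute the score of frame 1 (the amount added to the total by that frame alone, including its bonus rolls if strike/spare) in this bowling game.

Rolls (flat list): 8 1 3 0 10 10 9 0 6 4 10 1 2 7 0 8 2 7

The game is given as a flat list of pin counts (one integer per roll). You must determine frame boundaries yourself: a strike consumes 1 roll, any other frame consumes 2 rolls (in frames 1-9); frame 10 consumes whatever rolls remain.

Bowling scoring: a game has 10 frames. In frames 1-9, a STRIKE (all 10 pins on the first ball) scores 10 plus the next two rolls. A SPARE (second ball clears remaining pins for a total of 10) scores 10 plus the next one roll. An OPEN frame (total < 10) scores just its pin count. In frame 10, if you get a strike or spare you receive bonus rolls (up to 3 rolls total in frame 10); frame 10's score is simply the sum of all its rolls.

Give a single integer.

Frame 1: OPEN (8+1=9). Cumulative: 9
Frame 2: OPEN (3+0=3). Cumulative: 12
Frame 3: STRIKE. 10 + next two rolls (10+9) = 29. Cumulative: 41

Answer: 9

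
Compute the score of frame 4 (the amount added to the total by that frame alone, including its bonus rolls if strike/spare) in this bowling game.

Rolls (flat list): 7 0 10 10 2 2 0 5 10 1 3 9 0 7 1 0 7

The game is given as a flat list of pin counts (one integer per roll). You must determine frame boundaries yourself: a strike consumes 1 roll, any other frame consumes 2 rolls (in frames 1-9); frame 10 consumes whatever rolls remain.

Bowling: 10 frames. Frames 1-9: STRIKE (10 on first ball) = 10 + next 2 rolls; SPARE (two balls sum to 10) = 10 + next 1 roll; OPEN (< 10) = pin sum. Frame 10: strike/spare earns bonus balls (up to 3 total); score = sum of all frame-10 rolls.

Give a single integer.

Answer: 4

Derivation:
Frame 1: OPEN (7+0=7). Cumulative: 7
Frame 2: STRIKE. 10 + next two rolls (10+2) = 22. Cumulative: 29
Frame 3: STRIKE. 10 + next two rolls (2+2) = 14. Cumulative: 43
Frame 4: OPEN (2+2=4). Cumulative: 47
Frame 5: OPEN (0+5=5). Cumulative: 52
Frame 6: STRIKE. 10 + next two rolls (1+3) = 14. Cumulative: 66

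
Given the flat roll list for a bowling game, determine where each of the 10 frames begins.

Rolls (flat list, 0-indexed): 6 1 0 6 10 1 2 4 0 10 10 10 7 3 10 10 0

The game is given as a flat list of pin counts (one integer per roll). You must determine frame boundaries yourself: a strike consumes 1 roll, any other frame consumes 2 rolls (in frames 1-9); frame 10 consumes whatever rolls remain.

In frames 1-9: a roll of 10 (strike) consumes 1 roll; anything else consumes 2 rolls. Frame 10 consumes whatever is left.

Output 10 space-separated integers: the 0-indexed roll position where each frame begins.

Frame 1 starts at roll index 0: rolls=6,1 (sum=7), consumes 2 rolls
Frame 2 starts at roll index 2: rolls=0,6 (sum=6), consumes 2 rolls
Frame 3 starts at roll index 4: roll=10 (strike), consumes 1 roll
Frame 4 starts at roll index 5: rolls=1,2 (sum=3), consumes 2 rolls
Frame 5 starts at roll index 7: rolls=4,0 (sum=4), consumes 2 rolls
Frame 6 starts at roll index 9: roll=10 (strike), consumes 1 roll
Frame 7 starts at roll index 10: roll=10 (strike), consumes 1 roll
Frame 8 starts at roll index 11: roll=10 (strike), consumes 1 roll
Frame 9 starts at roll index 12: rolls=7,3 (sum=10), consumes 2 rolls
Frame 10 starts at roll index 14: 3 remaining rolls

Answer: 0 2 4 5 7 9 10 11 12 14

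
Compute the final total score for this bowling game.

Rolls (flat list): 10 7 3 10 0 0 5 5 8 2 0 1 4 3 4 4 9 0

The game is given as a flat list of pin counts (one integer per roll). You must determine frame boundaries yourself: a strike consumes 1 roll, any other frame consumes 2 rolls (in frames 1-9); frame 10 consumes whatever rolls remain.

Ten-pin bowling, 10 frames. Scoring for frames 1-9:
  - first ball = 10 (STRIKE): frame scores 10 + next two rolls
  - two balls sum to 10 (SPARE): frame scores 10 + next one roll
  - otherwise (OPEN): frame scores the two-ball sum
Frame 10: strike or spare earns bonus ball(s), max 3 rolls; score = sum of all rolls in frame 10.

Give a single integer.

Answer: 103

Derivation:
Frame 1: STRIKE. 10 + next two rolls (7+3) = 20. Cumulative: 20
Frame 2: SPARE (7+3=10). 10 + next roll (10) = 20. Cumulative: 40
Frame 3: STRIKE. 10 + next two rolls (0+0) = 10. Cumulative: 50
Frame 4: OPEN (0+0=0). Cumulative: 50
Frame 5: SPARE (5+5=10). 10 + next roll (8) = 18. Cumulative: 68
Frame 6: SPARE (8+2=10). 10 + next roll (0) = 10. Cumulative: 78
Frame 7: OPEN (0+1=1). Cumulative: 79
Frame 8: OPEN (4+3=7). Cumulative: 86
Frame 9: OPEN (4+4=8). Cumulative: 94
Frame 10: OPEN. Sum of all frame-10 rolls (9+0) = 9. Cumulative: 103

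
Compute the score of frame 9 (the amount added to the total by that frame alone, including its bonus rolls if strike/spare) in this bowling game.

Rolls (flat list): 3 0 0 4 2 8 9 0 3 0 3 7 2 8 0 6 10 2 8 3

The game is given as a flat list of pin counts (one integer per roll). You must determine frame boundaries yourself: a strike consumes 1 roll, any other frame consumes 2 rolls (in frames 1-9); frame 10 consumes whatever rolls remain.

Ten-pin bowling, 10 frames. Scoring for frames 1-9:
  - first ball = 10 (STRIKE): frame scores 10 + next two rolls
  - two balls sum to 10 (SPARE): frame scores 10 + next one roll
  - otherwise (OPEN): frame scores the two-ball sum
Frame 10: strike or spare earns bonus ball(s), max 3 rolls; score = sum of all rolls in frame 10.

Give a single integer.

Frame 1: OPEN (3+0=3). Cumulative: 3
Frame 2: OPEN (0+4=4). Cumulative: 7
Frame 3: SPARE (2+8=10). 10 + next roll (9) = 19. Cumulative: 26
Frame 4: OPEN (9+0=9). Cumulative: 35
Frame 5: OPEN (3+0=3). Cumulative: 38
Frame 6: SPARE (3+7=10). 10 + next roll (2) = 12. Cumulative: 50
Frame 7: SPARE (2+8=10). 10 + next roll (0) = 10. Cumulative: 60
Frame 8: OPEN (0+6=6). Cumulative: 66
Frame 9: STRIKE. 10 + next two rolls (2+8) = 20. Cumulative: 86
Frame 10: SPARE. Sum of all frame-10 rolls (2+8+3) = 13. Cumulative: 99

Answer: 20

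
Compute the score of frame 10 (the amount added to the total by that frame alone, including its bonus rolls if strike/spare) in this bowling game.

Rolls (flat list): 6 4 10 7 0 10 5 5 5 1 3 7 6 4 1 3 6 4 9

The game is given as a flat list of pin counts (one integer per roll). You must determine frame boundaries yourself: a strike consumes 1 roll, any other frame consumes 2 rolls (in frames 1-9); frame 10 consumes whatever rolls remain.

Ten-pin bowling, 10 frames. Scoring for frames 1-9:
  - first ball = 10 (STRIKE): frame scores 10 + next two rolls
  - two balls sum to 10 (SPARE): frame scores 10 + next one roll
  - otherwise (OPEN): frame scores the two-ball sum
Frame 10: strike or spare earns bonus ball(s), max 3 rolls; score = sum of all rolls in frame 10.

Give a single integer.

Frame 1: SPARE (6+4=10). 10 + next roll (10) = 20. Cumulative: 20
Frame 2: STRIKE. 10 + next two rolls (7+0) = 17. Cumulative: 37
Frame 3: OPEN (7+0=7). Cumulative: 44
Frame 4: STRIKE. 10 + next two rolls (5+5) = 20. Cumulative: 64
Frame 5: SPARE (5+5=10). 10 + next roll (5) = 15. Cumulative: 79
Frame 6: OPEN (5+1=6). Cumulative: 85
Frame 7: SPARE (3+7=10). 10 + next roll (6) = 16. Cumulative: 101
Frame 8: SPARE (6+4=10). 10 + next roll (1) = 11. Cumulative: 112
Frame 9: OPEN (1+3=4). Cumulative: 116
Frame 10: SPARE. Sum of all frame-10 rolls (6+4+9) = 19. Cumulative: 135

Answer: 19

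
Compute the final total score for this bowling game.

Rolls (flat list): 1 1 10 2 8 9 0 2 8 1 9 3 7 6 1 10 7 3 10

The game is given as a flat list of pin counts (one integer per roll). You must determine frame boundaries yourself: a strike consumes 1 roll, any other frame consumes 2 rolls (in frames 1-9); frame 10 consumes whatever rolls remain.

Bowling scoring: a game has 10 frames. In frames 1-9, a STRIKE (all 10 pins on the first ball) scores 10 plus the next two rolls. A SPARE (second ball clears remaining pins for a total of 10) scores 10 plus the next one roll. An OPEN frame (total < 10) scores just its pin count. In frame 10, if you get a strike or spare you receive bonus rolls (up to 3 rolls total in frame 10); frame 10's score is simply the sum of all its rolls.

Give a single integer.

Frame 1: OPEN (1+1=2). Cumulative: 2
Frame 2: STRIKE. 10 + next two rolls (2+8) = 20. Cumulative: 22
Frame 3: SPARE (2+8=10). 10 + next roll (9) = 19. Cumulative: 41
Frame 4: OPEN (9+0=9). Cumulative: 50
Frame 5: SPARE (2+8=10). 10 + next roll (1) = 11. Cumulative: 61
Frame 6: SPARE (1+9=10). 10 + next roll (3) = 13. Cumulative: 74
Frame 7: SPARE (3+7=10). 10 + next roll (6) = 16. Cumulative: 90
Frame 8: OPEN (6+1=7). Cumulative: 97
Frame 9: STRIKE. 10 + next two rolls (7+3) = 20. Cumulative: 117
Frame 10: SPARE. Sum of all frame-10 rolls (7+3+10) = 20. Cumulative: 137

Answer: 137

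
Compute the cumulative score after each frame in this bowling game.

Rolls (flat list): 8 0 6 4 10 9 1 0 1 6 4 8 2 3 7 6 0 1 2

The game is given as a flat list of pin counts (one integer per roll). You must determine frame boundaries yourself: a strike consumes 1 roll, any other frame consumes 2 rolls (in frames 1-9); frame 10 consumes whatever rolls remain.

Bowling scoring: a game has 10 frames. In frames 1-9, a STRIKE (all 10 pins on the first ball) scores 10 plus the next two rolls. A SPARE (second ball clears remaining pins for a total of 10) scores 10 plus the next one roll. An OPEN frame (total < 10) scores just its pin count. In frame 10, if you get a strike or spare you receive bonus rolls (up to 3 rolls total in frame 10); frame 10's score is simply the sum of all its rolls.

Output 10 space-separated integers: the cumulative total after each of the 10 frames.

Answer: 8 28 48 58 59 77 90 106 112 115

Derivation:
Frame 1: OPEN (8+0=8). Cumulative: 8
Frame 2: SPARE (6+4=10). 10 + next roll (10) = 20. Cumulative: 28
Frame 3: STRIKE. 10 + next two rolls (9+1) = 20. Cumulative: 48
Frame 4: SPARE (9+1=10). 10 + next roll (0) = 10. Cumulative: 58
Frame 5: OPEN (0+1=1). Cumulative: 59
Frame 6: SPARE (6+4=10). 10 + next roll (8) = 18. Cumulative: 77
Frame 7: SPARE (8+2=10). 10 + next roll (3) = 13. Cumulative: 90
Frame 8: SPARE (3+7=10). 10 + next roll (6) = 16. Cumulative: 106
Frame 9: OPEN (6+0=6). Cumulative: 112
Frame 10: OPEN. Sum of all frame-10 rolls (1+2) = 3. Cumulative: 115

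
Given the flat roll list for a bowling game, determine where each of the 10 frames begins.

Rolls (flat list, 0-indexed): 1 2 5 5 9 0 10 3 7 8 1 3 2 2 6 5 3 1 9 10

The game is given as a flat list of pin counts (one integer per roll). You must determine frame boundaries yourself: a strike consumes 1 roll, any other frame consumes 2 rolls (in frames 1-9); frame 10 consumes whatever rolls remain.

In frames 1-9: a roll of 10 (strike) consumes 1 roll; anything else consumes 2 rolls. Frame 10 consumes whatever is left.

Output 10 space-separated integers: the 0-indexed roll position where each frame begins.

Frame 1 starts at roll index 0: rolls=1,2 (sum=3), consumes 2 rolls
Frame 2 starts at roll index 2: rolls=5,5 (sum=10), consumes 2 rolls
Frame 3 starts at roll index 4: rolls=9,0 (sum=9), consumes 2 rolls
Frame 4 starts at roll index 6: roll=10 (strike), consumes 1 roll
Frame 5 starts at roll index 7: rolls=3,7 (sum=10), consumes 2 rolls
Frame 6 starts at roll index 9: rolls=8,1 (sum=9), consumes 2 rolls
Frame 7 starts at roll index 11: rolls=3,2 (sum=5), consumes 2 rolls
Frame 8 starts at roll index 13: rolls=2,6 (sum=8), consumes 2 rolls
Frame 9 starts at roll index 15: rolls=5,3 (sum=8), consumes 2 rolls
Frame 10 starts at roll index 17: 3 remaining rolls

Answer: 0 2 4 6 7 9 11 13 15 17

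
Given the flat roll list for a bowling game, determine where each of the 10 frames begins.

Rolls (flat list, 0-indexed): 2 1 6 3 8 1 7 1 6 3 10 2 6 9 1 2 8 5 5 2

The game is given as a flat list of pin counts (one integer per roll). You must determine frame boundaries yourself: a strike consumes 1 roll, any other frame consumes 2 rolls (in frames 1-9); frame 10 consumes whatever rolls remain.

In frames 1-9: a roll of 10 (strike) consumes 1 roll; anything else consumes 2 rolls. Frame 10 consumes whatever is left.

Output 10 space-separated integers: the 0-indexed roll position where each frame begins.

Answer: 0 2 4 6 8 10 11 13 15 17

Derivation:
Frame 1 starts at roll index 0: rolls=2,1 (sum=3), consumes 2 rolls
Frame 2 starts at roll index 2: rolls=6,3 (sum=9), consumes 2 rolls
Frame 3 starts at roll index 4: rolls=8,1 (sum=9), consumes 2 rolls
Frame 4 starts at roll index 6: rolls=7,1 (sum=8), consumes 2 rolls
Frame 5 starts at roll index 8: rolls=6,3 (sum=9), consumes 2 rolls
Frame 6 starts at roll index 10: roll=10 (strike), consumes 1 roll
Frame 7 starts at roll index 11: rolls=2,6 (sum=8), consumes 2 rolls
Frame 8 starts at roll index 13: rolls=9,1 (sum=10), consumes 2 rolls
Frame 9 starts at roll index 15: rolls=2,8 (sum=10), consumes 2 rolls
Frame 10 starts at roll index 17: 3 remaining rolls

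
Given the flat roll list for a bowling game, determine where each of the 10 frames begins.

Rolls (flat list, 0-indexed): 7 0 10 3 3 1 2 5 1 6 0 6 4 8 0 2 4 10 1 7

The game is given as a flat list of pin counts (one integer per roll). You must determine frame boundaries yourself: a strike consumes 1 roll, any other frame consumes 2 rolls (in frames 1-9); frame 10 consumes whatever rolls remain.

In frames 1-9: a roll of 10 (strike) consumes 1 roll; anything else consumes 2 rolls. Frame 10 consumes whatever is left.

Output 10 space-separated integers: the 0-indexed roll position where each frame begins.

Frame 1 starts at roll index 0: rolls=7,0 (sum=7), consumes 2 rolls
Frame 2 starts at roll index 2: roll=10 (strike), consumes 1 roll
Frame 3 starts at roll index 3: rolls=3,3 (sum=6), consumes 2 rolls
Frame 4 starts at roll index 5: rolls=1,2 (sum=3), consumes 2 rolls
Frame 5 starts at roll index 7: rolls=5,1 (sum=6), consumes 2 rolls
Frame 6 starts at roll index 9: rolls=6,0 (sum=6), consumes 2 rolls
Frame 7 starts at roll index 11: rolls=6,4 (sum=10), consumes 2 rolls
Frame 8 starts at roll index 13: rolls=8,0 (sum=8), consumes 2 rolls
Frame 9 starts at roll index 15: rolls=2,4 (sum=6), consumes 2 rolls
Frame 10 starts at roll index 17: 3 remaining rolls

Answer: 0 2 3 5 7 9 11 13 15 17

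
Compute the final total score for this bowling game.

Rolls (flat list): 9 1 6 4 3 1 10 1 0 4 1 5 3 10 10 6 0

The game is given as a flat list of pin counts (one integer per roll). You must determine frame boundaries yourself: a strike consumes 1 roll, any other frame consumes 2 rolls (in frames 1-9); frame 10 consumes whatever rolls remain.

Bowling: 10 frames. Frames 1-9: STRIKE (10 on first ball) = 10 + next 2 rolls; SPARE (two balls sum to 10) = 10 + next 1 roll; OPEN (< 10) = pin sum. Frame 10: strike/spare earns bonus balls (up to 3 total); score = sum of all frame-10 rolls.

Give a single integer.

Frame 1: SPARE (9+1=10). 10 + next roll (6) = 16. Cumulative: 16
Frame 2: SPARE (6+4=10). 10 + next roll (3) = 13. Cumulative: 29
Frame 3: OPEN (3+1=4). Cumulative: 33
Frame 4: STRIKE. 10 + next two rolls (1+0) = 11. Cumulative: 44
Frame 5: OPEN (1+0=1). Cumulative: 45
Frame 6: OPEN (4+1=5). Cumulative: 50
Frame 7: OPEN (5+3=8). Cumulative: 58
Frame 8: STRIKE. 10 + next two rolls (10+6) = 26. Cumulative: 84
Frame 9: STRIKE. 10 + next two rolls (6+0) = 16. Cumulative: 100
Frame 10: OPEN. Sum of all frame-10 rolls (6+0) = 6. Cumulative: 106

Answer: 106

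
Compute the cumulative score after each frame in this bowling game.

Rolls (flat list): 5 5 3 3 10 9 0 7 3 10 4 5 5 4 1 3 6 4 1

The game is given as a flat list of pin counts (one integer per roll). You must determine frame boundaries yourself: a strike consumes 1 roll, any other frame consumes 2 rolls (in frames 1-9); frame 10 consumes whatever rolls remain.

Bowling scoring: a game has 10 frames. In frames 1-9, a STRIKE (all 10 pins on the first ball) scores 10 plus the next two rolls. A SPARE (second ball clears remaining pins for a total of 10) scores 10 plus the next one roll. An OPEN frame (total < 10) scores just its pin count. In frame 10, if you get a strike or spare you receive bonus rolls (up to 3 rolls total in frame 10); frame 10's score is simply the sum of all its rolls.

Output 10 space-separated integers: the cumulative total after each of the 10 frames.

Frame 1: SPARE (5+5=10). 10 + next roll (3) = 13. Cumulative: 13
Frame 2: OPEN (3+3=6). Cumulative: 19
Frame 3: STRIKE. 10 + next two rolls (9+0) = 19. Cumulative: 38
Frame 4: OPEN (9+0=9). Cumulative: 47
Frame 5: SPARE (7+3=10). 10 + next roll (10) = 20. Cumulative: 67
Frame 6: STRIKE. 10 + next two rolls (4+5) = 19. Cumulative: 86
Frame 7: OPEN (4+5=9). Cumulative: 95
Frame 8: OPEN (5+4=9). Cumulative: 104
Frame 9: OPEN (1+3=4). Cumulative: 108
Frame 10: SPARE. Sum of all frame-10 rolls (6+4+1) = 11. Cumulative: 119

Answer: 13 19 38 47 67 86 95 104 108 119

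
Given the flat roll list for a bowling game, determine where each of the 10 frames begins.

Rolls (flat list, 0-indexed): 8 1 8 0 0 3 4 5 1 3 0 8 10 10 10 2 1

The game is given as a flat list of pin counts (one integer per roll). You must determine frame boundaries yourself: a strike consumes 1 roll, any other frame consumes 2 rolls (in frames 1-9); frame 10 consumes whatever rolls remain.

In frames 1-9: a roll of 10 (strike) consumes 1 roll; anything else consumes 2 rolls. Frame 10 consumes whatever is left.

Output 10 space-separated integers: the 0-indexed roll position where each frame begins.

Answer: 0 2 4 6 8 10 12 13 14 15

Derivation:
Frame 1 starts at roll index 0: rolls=8,1 (sum=9), consumes 2 rolls
Frame 2 starts at roll index 2: rolls=8,0 (sum=8), consumes 2 rolls
Frame 3 starts at roll index 4: rolls=0,3 (sum=3), consumes 2 rolls
Frame 4 starts at roll index 6: rolls=4,5 (sum=9), consumes 2 rolls
Frame 5 starts at roll index 8: rolls=1,3 (sum=4), consumes 2 rolls
Frame 6 starts at roll index 10: rolls=0,8 (sum=8), consumes 2 rolls
Frame 7 starts at roll index 12: roll=10 (strike), consumes 1 roll
Frame 8 starts at roll index 13: roll=10 (strike), consumes 1 roll
Frame 9 starts at roll index 14: roll=10 (strike), consumes 1 roll
Frame 10 starts at roll index 15: 2 remaining rolls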